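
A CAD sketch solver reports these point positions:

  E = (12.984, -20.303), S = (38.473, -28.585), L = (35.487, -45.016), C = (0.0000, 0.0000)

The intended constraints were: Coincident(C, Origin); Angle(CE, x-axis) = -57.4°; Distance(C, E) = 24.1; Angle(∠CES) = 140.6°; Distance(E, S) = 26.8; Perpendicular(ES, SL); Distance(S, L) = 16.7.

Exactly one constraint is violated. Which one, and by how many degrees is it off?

Perpendicular(ES, SL) — off by 7.70°.

C = (0.00, 0.00) ✓; CE at -57.40° ✓; |CE| = 24.10 ✓; ∠CES = 140.6° ✓; |ES| = 26.80 ✓; ∠(ES, SL) = 82.30° ✗; |SL| = 16.70 ✓.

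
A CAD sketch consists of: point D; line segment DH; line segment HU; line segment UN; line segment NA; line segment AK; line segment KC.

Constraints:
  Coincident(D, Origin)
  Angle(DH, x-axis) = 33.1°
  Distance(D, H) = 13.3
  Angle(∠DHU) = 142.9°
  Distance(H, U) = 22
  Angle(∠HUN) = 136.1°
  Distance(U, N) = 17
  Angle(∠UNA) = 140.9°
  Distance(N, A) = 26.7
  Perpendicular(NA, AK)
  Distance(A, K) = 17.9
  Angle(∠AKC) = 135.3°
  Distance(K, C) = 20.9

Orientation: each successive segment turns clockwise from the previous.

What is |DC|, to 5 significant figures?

24.030

D is at the origin; DH runs at 33.1° with length 13.3, so H = (11.142, 7.2632). ∠DHU = 142.9° gives HU at -4.0000° from the x-axis; with |HU| = 22.0, U = (33.088, 5.7285). ∠HUN = 136.1° gives UN at -47.900° from the x-axis; with |UN| = 17.0, N = (44.485, -6.8851). ∠UNA = 140.9° gives NA at -87.000° from the x-axis; with |NA| = 26.7, A = (45.883, -33.548). The perpendicularity gives AK at right angles to NA, so AK runs at -177.00°; with |AK| = 17.9, K = (28.007, -34.485). ∠AKC = 135.3° gives KC at 138.30° from the x-axis; with |KC| = 20.9, C = (12.402, -20.582). Then |DC| = |C − D| = 24.030.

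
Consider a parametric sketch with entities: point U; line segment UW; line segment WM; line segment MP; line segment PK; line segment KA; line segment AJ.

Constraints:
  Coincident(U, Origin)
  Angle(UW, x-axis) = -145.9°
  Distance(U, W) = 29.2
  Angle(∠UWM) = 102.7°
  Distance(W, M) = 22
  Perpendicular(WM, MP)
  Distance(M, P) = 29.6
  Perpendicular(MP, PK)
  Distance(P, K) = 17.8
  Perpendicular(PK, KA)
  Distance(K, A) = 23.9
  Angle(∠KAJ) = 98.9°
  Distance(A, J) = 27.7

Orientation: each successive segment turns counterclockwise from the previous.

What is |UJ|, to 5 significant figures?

46.645

U is at the origin; UW runs at -145.9° with length 29.2, so W = (-24.179, -16.371). ∠UWM = 102.7° gives WM at -68.600° from the x-axis; with |WM| = 22.0, M = (-16.152, -36.854). The perpendicularity gives MP at right angles to WM, so MP runs at 21.400°; with |MP| = 29.6, P = (11.407, -26.054). The perpendicularity gives PK at right angles to MP, so PK runs at 111.40°; with |PK| = 17.8, K = (4.9124, -9.4807). PK is perpendicular to KA, so KA runs at -158.60°; with |KA| = 23.9, A = (-17.340, -18.201). ∠KAJ = 98.9° gives AJ at -77.500° from the x-axis; with |AJ| = 27.7, J = (-11.344, -45.245). Then |UJ| = |J − U| = 46.645.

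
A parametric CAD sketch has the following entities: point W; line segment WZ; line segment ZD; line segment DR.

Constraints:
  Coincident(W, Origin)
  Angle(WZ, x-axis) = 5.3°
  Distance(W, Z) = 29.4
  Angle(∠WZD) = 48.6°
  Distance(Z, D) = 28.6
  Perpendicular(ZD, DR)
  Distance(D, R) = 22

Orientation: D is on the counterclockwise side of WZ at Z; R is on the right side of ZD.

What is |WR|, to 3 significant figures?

45.0

W is at the origin; WZ runs at 5.3° with length 29.4, so Z = 29.4·(cos 5.3°, sin 5.3°) = (29.3, 2.72). ∠WZD = 48.6°, so ZD runs at 5.3° + (180° − 48.6°) = 137° from the x-axis; with |ZD| = 28.6, D = Z + 28.6·(cos 137°, sin 137°) = (8.46, 22.3). ZD is perpendicular to DR; with |DR| = 22.0 on the right of ZD, R = D + 22.0·(0.686, 0.728) = (23.5, 38.3). Then |WR| = |R − W| = 45.0.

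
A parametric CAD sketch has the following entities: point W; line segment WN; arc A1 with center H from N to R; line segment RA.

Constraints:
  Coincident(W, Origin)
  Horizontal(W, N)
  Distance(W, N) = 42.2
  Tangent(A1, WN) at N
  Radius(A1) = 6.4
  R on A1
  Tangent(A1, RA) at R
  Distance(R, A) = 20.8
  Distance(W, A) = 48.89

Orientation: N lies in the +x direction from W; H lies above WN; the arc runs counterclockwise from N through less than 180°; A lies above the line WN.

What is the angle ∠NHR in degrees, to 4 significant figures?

112.8°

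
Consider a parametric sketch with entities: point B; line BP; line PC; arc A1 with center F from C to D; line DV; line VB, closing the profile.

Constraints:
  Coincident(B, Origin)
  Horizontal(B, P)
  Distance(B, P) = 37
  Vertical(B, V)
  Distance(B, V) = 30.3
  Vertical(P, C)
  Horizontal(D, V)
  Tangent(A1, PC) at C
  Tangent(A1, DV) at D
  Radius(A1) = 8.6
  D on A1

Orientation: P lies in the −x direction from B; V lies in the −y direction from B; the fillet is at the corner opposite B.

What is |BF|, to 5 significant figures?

35.741

B is at the origin; BP is horizontal with |BP| = 37.0 and P on the −x side, so P = (-37.000, 0.0000). B and V share the same x with |BV| = 30.3 and V on the −y side, so V = (0.0000, -30.300). The virtual corner opposite B is at (-37.000, -30.300). Tangency of A1 to PC means the radius FC is perpendicular to PC and since A1 is tangent to DV there, FD ⟂ DV, with radius 8.6, so the center F sits 8.6 in from both sides at F = (-28.400, -21.700). Then |BF| = |F − B| = 35.741.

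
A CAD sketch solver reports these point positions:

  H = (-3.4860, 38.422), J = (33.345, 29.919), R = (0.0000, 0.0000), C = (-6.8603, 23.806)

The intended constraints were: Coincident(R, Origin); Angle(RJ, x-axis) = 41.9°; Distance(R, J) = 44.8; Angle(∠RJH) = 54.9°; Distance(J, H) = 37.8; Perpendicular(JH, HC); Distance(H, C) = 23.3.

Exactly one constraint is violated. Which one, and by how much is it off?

Distance(H, C) = 23.3 — off by 8.30.

R = (0.00, 0.00) ✓; RJ at 41.90° ✓; |RJ| = 44.80 ✓; ∠RJH = 54.90° ✓; |JH| = 37.80 ✓; ∠(JH, HC) = 90.00° ✓; |HC| = 15.00 ✗.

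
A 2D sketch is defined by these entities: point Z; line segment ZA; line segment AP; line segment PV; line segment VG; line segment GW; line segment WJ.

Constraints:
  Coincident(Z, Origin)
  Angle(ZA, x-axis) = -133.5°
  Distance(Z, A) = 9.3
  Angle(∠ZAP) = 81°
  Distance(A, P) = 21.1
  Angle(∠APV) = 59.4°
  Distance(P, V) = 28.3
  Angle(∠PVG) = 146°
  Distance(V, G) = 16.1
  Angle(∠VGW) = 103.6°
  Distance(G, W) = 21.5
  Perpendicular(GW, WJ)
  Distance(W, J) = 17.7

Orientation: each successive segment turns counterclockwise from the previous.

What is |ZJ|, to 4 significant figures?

10.76

Z is at the origin; ZA runs at -133.5° with length 9.3, so A = (-6.402, -6.746). ∠ZAP = 81.0° gives AP at -34.50° from the x-axis; with |AP| = 21.1, P = (10.99, -18.70). ∠APV = 59.4° gives PV at 86.10° from the x-axis; with |PV| = 28.3, V = (12.91, 9.537). ∠PVG = 146.0° gives VG at 120.1° from the x-axis; with |VG| = 16.1, G = (4.838, 23.47). ∠VGW = 103.6° gives GW at -163.5° from the x-axis; with |GW| = 21.5, W = (-15.78, 17.36). GW ⟂ WJ, so WJ runs at -73.50°; with |WJ| = 17.7, J = (-10.75, 0.3888). Then |ZJ| = |J − Z| = 10.76.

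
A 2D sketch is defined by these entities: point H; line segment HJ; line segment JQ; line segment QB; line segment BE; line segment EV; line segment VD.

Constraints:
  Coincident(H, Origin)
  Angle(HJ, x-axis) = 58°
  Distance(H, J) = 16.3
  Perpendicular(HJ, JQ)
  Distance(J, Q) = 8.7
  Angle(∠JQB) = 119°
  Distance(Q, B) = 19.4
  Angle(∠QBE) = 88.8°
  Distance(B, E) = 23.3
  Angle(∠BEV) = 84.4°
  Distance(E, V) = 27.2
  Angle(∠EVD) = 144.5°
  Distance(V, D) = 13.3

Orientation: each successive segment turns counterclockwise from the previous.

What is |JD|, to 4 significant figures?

14.16

∠BEV = 84.4° gives EV at 35.80° from the x-axis; with |EV| = 27.2, V = (18.07, 4.801). ∠EVD = 144.5° gives VD at 71.30° from the x-axis; with |VD| = 13.3, D = (22.34, 17.40). Then |JD| = |D − J| = 14.16.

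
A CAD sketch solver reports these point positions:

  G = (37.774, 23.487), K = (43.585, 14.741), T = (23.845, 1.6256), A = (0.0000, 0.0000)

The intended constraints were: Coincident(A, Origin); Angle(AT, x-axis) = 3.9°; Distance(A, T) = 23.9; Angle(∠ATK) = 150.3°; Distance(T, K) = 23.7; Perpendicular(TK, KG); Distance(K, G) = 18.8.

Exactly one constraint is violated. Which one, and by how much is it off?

Distance(K, G) = 18.8 — off by 8.30.

A = (0.00, 0.00) ✓; AT at 3.900° ✓; |AT| = 23.90 ✓; ∠ATK = 150.3° ✓; |TK| = 23.70 ✓; ∠(TK, KG) = 90.00° ✓; |KG| = 10.50 ✗.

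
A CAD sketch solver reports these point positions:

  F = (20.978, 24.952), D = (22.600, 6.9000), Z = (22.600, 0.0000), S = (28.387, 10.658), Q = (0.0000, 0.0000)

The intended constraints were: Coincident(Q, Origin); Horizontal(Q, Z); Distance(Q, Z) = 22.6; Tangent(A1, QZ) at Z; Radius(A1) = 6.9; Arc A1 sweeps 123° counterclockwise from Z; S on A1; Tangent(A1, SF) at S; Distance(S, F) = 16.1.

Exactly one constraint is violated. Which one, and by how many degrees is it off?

Tangent(A1, SF) at S — off by 5.60°.

Q = (0.00, 0.00) ✓; Q.y = 0.00, Z.y = 0.00 ✓; |QZ| = 22.60 ✓; ∠(DZ, ZQ) = 90.00° ✓; |DZ| = 6.900 ✓; bearing(D→S) − bearing(D→Z) = 123.0° ✓; |DS| = 6.900 ✓; ∠(DS, SF) = 95.60° ✗; |SF| = 16.10 ✓.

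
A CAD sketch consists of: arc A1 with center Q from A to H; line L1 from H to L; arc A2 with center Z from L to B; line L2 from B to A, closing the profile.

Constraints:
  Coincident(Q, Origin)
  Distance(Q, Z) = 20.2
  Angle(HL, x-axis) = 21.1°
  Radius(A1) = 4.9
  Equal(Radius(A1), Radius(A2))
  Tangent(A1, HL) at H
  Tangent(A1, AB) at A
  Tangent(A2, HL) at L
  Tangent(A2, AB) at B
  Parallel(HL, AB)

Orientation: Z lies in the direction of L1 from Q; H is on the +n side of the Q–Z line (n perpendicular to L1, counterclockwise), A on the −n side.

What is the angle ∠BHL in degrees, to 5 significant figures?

25.880°

The slot axis is L1's direction at 21.1°, so u = (cos 21.1°, sin 21.1°) = (0.93295, 0.36000) and n = (−sin 21.1°, cos 21.1°) = (-0.36000, 0.93295). Q is at the origin and Z lies 20.2 along u from Q, so Z = 20.2·u = (18.846, 7.2719). Tangency of A1 to both parallel lines with radius 4.9 puts H and A at Q ± 4.9·n: H = (-1.7640, 4.5715), A = (1.7640, -4.5715). Equal radii place L and B the same way about Z: L = Z + 4.9·n = (17.082, 11.843), B = Z − 4.9·n = (20.610, 2.7005). Then cos ∠BHL = HB·HL / (|HB||HL|), giving 25.880°.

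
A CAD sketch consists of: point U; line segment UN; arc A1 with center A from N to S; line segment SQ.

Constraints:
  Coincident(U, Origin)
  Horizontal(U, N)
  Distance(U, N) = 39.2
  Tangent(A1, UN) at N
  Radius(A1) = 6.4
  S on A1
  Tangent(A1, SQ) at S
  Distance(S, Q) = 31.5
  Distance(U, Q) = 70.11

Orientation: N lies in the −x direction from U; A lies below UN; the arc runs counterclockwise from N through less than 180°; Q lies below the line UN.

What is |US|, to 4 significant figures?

43.87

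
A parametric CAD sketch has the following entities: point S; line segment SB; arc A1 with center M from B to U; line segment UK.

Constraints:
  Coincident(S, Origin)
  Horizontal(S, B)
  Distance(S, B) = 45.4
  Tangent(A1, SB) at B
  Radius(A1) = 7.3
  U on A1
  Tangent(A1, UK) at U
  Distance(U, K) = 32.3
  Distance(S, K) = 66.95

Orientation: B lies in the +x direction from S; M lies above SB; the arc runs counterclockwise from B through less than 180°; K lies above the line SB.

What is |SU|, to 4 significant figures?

53.15

S is at the origin; S and B share the same y with |SB| = 45.4 and B on the +x side, so B = (45.40, 0.000). Since A1 is tangent to SB there, MB ⟂ SB, so M = B + (0, 7.3) = (45.40, 7.300). Since MU ⟂ UK (tangency), |MK| = √(7.3² + 32.3²) = 33.11 regardless of where U sits on A1. So K lies on both circle(S, 66.95) and circle(M, 33.11); the above-SB intersection is K = (54.27, 39.20). U is the foot of the tangent from K: U = (52.69, 6.943).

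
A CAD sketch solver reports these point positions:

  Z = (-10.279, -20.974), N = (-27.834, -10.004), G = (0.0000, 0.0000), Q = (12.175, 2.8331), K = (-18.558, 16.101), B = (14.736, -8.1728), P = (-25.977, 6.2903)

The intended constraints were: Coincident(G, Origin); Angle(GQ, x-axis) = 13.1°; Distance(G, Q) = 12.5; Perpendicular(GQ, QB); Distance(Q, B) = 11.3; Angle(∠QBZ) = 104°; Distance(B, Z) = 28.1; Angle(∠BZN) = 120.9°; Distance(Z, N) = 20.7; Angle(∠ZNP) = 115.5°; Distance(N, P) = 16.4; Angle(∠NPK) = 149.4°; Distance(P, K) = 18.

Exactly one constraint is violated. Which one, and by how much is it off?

Distance(P, K) = 18 — off by 5.70.

G = (0.00, 0.00) ✓; GQ at 13.10° ✓; |GQ| = 12.50 ✓; ∠(GQ, QB) = 90.00° ✓; |QB| = 11.30 ✓; ∠QBZ = 104.0° ✓; |BZ| = 28.10 ✓; ∠BZN = 120.9° ✓; |ZN| = 20.70 ✓; ∠ZNP = 115.5° ✓; |NP| = 16.40 ✓; ∠NPK = 149.4° ✓; |PK| = 12.30 ✗.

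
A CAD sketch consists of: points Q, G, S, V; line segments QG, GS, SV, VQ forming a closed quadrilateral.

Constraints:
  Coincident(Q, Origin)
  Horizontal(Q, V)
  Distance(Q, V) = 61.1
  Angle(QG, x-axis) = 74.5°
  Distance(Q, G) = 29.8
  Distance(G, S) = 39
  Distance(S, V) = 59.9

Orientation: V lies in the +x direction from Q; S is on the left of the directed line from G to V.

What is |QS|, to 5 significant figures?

66.102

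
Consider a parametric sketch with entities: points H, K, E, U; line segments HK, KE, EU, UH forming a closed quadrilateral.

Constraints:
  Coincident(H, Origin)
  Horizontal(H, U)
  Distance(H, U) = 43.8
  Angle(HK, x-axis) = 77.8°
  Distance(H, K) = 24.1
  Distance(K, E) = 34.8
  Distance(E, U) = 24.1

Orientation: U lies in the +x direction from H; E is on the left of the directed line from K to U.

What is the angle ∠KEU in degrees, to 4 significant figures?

98.96°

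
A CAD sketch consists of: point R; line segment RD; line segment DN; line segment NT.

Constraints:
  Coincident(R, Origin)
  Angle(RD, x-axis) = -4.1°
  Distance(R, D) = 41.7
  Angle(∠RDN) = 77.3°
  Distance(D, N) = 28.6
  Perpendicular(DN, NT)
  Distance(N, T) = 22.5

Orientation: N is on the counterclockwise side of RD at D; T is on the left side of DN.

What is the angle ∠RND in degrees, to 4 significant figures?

64.47°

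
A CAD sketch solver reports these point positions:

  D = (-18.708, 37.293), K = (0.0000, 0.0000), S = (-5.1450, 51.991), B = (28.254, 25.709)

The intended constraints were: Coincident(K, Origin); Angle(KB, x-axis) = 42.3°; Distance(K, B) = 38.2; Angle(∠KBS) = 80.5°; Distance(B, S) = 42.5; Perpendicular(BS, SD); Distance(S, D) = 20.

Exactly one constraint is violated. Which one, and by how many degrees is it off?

Perpendicular(BS, SD) — off by 4.50°.

K = (0.00, 0.00) ✓; KB at 42.30° ✓; |KB| = 38.20 ✓; ∠KBS = 80.50° ✓; |BS| = 42.50 ✓; ∠(BS, SD) = 85.50° ✗; |SD| = 20.00 ✓.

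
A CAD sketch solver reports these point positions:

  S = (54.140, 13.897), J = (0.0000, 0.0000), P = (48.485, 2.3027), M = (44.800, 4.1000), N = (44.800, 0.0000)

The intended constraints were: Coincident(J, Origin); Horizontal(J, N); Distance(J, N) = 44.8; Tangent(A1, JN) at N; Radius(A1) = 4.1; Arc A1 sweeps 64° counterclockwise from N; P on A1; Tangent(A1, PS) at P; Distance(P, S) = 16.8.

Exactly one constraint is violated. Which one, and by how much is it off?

Distance(P, S) = 16.8 — off by 3.90.

J = (0.00, 0.00) ✓; J.y = 0.00, N.y = 0.00 ✓; |JN| = 44.80 ✓; ∠(MN, NJ) = 90.00° ✓; |MN| = 4.100 ✓; bearing(M→P) − bearing(M→N) = 64.00° ✓; |MP| = 4.100 ✓; ∠(MP, PS) = 90.00° ✓; |PS| = 12.90 ✗.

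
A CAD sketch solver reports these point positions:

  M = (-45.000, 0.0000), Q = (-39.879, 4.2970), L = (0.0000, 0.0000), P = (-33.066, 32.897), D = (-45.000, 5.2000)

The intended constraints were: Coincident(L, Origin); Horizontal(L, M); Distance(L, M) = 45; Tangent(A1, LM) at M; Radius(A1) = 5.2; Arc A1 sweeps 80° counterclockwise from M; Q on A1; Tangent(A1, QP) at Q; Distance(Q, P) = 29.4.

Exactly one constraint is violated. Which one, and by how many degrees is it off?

Tangent(A1, QP) at Q — off by 3.40°.

L = (0.00, 0.00) ✓; L.y = 0.00, M.y = 0.00 ✓; |LM| = 45.00 ✓; ∠(DM, ML) = 90.00° ✓; |DM| = 5.200 ✓; bearing(D→Q) − bearing(D→M) = 80.00° ✓; |DQ| = 5.200 ✓; ∠(DQ, QP) = 93.40° ✗; |QP| = 29.40 ✓.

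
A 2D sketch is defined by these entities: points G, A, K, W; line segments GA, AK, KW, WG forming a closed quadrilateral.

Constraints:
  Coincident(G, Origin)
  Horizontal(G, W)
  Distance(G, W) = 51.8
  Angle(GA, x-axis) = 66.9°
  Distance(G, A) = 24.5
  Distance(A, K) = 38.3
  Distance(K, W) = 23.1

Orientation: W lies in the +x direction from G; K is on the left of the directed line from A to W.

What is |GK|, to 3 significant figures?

53.0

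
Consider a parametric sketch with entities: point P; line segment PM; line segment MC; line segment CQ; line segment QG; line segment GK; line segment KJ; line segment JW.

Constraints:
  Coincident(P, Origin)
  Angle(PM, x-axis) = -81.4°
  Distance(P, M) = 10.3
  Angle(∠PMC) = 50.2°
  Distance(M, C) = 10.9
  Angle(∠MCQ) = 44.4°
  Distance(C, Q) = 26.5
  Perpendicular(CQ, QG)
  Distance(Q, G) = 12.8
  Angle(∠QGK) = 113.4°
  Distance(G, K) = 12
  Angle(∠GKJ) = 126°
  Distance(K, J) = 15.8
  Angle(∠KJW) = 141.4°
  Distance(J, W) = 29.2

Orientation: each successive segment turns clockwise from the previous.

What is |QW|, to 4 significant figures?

39.24

P is at the origin; PM runs at -81.4° with length 10.3, so M = (1.540, -10.18). ∠PMC = 50.2° gives MC at 148.8° from the x-axis; with |MC| = 10.9, C = (-7.783, -4.538). ∠MCQ = 44.4° gives CQ at 13.20° from the x-axis; with |CQ| = 26.5, Q = (18.02, 1.514). The perpendicularity gives QG at right angles to CQ, so QG runs at -76.80°; with |QG| = 12.8, G = (20.94, -10.95). ∠QGK = 113.4° gives GK at -143.4° from the x-axis; with |GK| = 12.0, K = (11.31, -18.10). ∠GKJ = 126.0° gives KJ at 162.6° from the x-axis; with |KJ| = 15.8, J = (-3.771, -13.38). ∠KJW = 141.4° gives JW at 124.0° from the x-axis; with |JW| = 29.2, W = (-20.10, 10.83). Then |QW| = |W − Q| = 39.24.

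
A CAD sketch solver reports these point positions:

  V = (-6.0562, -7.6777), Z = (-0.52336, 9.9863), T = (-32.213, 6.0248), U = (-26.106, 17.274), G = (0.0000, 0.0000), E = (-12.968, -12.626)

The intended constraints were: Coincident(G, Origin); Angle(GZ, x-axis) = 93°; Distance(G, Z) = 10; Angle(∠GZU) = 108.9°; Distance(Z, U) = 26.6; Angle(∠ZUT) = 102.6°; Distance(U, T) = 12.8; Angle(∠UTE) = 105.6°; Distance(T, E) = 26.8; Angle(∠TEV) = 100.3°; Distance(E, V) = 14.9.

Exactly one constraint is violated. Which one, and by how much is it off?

Distance(E, V) = 14.9 — off by 6.40.

G = (0.00, 0.00) ✓; GZ at 93.00° ✓; |GZ| = 10.00 ✓; ∠GZU = 108.9° ✓; |ZU| = 26.60 ✓; ∠ZUT = 102.6° ✓; |UT| = 12.80 ✓; ∠UTE = 105.6° ✓; |TE| = 26.80 ✓; ∠TEV = 100.3° ✓; |EV| = 8.501 ✗.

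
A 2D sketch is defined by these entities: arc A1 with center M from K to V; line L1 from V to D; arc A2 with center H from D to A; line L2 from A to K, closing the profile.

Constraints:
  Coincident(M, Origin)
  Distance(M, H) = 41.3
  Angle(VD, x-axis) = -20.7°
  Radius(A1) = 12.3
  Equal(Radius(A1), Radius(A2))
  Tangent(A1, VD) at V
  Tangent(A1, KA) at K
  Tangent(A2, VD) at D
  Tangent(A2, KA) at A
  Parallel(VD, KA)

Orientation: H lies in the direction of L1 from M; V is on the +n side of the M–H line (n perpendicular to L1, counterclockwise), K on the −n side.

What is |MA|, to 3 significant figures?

43.1

Tangency of A1 to both parallel lines with radius 12.3 puts V and K at M ± 12.3·n: V = (4.35, 11.5), K = (-4.35, -11.5). Equal radii place D and A the same way about H: D = H + 12.3·n = (43.0, -3.09), A = H − 12.3·n = (34.3, -26.1). Then |MA| = |A − M| = 43.1.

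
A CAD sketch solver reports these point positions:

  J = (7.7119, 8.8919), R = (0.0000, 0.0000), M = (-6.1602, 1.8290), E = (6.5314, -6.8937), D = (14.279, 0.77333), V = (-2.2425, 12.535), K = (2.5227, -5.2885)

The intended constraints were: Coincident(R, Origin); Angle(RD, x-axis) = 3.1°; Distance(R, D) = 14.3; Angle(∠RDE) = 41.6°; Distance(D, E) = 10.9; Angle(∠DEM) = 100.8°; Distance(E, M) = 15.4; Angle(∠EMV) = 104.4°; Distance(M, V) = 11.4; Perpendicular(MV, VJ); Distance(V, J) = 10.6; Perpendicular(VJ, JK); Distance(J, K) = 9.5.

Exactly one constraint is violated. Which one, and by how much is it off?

Distance(J, K) = 9.5 — off by 5.60.

R = (0.00, 0.00) ✓; RD at 3.100° ✓; |RD| = 14.30 ✓; ∠RDE = 41.60° ✓; |DE| = 10.90 ✓; ∠DEM = 100.8° ✓; |EM| = 15.40 ✓; ∠EMV = 104.4° ✓; |MV| = 11.40 ✓; ∠(MV, VJ) = 90.00° ✓; |VJ| = 10.60 ✓; ∠(VJ, JK) = 90.00° ✓; |JK| = 15.10 ✗.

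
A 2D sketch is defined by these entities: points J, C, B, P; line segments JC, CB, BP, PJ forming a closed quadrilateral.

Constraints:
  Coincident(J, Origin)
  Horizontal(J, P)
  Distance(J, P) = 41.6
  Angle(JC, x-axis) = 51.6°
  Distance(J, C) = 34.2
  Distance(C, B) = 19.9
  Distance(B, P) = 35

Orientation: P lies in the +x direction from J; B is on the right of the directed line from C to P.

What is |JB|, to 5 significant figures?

14.312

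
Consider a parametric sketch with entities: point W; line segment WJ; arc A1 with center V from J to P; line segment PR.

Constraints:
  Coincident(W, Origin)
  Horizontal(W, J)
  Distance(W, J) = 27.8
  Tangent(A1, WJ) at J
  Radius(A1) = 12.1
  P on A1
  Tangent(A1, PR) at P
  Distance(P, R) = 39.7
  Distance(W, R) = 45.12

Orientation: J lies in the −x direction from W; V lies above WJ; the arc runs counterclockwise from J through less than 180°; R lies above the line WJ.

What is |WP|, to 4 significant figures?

18.25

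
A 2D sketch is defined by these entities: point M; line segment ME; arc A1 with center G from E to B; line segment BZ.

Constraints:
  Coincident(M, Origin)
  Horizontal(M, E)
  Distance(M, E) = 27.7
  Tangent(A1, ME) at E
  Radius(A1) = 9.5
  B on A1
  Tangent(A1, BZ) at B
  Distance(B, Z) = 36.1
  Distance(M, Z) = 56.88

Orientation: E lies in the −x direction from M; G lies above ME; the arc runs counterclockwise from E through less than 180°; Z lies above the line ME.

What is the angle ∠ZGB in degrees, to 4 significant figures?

75.26°

M is at the origin; ME is horizontal with |ME| = 27.7 and E on the −x side, so E = (-27.70, 0.000). A1 meets ME tangentially, so GE is at right angles to ME, so G = E + (0, 9.5) = (-27.70, 9.500). Since GB ⟂ BZ (tangency), |GZ| = √(9.5² + 36.1²) = 37.33 regardless of where B sits on A1. So Z lies on both circle(M, 56.88) and circle(G, 37.33); the above-ME intersection is Z = (-32.78, 46.48). B is the foot of the tangent from Z: B = (-18.93, 13.15).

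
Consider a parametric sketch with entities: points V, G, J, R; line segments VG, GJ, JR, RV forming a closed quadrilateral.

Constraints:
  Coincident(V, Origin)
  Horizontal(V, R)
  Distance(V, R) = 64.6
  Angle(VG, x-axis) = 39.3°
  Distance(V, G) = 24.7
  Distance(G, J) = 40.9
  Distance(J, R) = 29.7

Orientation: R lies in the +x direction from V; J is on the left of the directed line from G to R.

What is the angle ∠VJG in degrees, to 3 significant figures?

7.65°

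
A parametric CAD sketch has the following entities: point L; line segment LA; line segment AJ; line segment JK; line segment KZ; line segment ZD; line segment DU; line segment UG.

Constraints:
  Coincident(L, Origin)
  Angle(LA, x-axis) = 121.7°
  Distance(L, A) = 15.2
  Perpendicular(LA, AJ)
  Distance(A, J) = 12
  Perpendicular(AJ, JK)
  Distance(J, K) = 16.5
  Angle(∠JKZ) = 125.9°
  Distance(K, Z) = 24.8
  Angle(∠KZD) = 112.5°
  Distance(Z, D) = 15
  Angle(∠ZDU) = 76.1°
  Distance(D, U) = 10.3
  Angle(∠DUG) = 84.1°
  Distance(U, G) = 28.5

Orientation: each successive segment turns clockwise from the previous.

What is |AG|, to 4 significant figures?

38.47

L is at the origin; LA runs at 121.7° with length 15.2, so A = (-7.987, 12.93). LA ⟂ AJ, so AJ runs at 31.70°; with |AJ| = 12.0, J = (2.223, 19.24). The perpendicularity gives JK at right angles to AJ, so JK runs at -58.30°; with |JK| = 16.5, K = (10.89, 5.200). ∠JKZ = 125.9° gives KZ at -112.4° from the x-axis; with |KZ| = 24.8, Z = (1.442, -17.73). ∠KZD = 112.5° gives ZD at -179.9° from the x-axis; with |ZD| = 15.0, D = (-13.56, -17.76). ∠ZDU = 76.1° gives DU at 76.20° from the x-axis; with |DU| = 10.3, U = (-11.10, -7.753). ∠DUG = 84.1° gives UG at -19.70° from the x-axis; with |UG| = 28.5, G = (15.73, -17.36). Then |AG| = |G − A| = 38.47.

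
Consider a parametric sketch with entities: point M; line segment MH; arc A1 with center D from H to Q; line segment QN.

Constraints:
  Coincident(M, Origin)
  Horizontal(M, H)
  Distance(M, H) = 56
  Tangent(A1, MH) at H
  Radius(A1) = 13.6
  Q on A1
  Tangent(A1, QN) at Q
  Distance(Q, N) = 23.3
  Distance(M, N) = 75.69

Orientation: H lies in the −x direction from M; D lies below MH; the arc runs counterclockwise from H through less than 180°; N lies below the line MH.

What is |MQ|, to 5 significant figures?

71.218

Checks: |DQ| = 13.60 ✓; ∠(DQ, QN) = 90.00° ✓; |QN| = 23.30 ✓; |MN| = 75.69 ✓.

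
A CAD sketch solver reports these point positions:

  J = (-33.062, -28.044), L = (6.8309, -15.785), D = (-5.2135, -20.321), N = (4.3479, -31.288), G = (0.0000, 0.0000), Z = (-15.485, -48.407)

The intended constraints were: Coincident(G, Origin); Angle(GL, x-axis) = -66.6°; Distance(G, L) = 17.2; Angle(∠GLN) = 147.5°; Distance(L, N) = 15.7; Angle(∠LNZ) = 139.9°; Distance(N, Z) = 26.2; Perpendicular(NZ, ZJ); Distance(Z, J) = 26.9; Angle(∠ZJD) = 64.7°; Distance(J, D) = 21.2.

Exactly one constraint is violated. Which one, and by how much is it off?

Distance(J, D) = 21.2 — off by 7.70.

G = (0.00, 0.00) ✓; GL at -66.60° ✓; |GL| = 17.20 ✓; ∠GLN = 147.5° ✓; |LN| = 15.70 ✓; ∠LNZ = 139.9° ✓; |NZ| = 26.20 ✓; ∠(NZ, ZJ) = 90.00° ✓; |ZJ| = 26.90 ✓; ∠ZJD = 64.70° ✓; |JD| = 28.90 ✗.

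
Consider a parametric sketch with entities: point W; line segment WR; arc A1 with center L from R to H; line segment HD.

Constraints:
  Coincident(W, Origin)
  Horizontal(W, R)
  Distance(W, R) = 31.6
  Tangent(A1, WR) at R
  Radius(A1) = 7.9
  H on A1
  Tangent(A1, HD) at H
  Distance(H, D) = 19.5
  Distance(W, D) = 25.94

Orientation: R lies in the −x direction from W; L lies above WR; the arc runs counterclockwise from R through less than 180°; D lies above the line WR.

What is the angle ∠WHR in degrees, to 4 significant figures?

140.4°

W is at the origin; WR is horizontal with |WR| = 31.6 and R on the −x side, so R = (-31.60, 0.000). Since A1 is tangent to WR there, LR ⟂ WR, so L = R + (0, 7.9) = (-31.60, 7.900). Since LH ⟂ HD (tangency), |LD| = √(7.9² + 19.5²) = 21.04 regardless of where H sits on A1. So D lies on both circle(W, 25.94) and circle(L, 21.04); the above-WR intersection is D = (-15.17, 21.04). H is the foot of the tangent from D: H = (-24.71, 4.035).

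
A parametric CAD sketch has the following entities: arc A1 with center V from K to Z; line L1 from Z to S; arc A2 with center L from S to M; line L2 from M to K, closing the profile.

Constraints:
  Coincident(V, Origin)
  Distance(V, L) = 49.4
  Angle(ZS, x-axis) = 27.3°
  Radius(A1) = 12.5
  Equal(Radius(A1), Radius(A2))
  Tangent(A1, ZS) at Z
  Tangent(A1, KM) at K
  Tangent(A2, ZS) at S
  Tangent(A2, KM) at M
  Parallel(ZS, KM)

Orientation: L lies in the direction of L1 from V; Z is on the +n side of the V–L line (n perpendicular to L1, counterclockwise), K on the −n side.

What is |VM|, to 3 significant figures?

51.0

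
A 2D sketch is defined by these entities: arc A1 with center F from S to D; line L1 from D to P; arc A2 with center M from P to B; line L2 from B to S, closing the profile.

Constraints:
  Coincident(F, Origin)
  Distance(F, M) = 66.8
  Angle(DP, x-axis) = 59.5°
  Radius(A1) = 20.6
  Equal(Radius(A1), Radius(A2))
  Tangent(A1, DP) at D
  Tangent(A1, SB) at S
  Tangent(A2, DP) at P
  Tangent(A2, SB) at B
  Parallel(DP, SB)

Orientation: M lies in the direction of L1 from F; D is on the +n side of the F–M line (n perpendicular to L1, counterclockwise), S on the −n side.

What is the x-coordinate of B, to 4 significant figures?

51.65

The slot axis is L1's direction at 59.5°, so u = (cos 59.5°, sin 59.5°) = (0.5075, 0.8616) and n = (−sin 59.5°, cos 59.5°) = (-0.8616, 0.5075). F is at the origin and M lies 66.8 along u from F, so M = 66.8·u = (33.90, 57.56). Tangency of A1 to both parallel lines with radius 20.6 puts D and S at F ± 20.6·n: D = (-17.75, 10.46), S = (17.75, -10.46). Equal radii place P and B the same way about M: P = M + 20.6·n = (16.15, 68.01), B = M − 20.6·n = (51.65, 47.10). So B.x = 51.65.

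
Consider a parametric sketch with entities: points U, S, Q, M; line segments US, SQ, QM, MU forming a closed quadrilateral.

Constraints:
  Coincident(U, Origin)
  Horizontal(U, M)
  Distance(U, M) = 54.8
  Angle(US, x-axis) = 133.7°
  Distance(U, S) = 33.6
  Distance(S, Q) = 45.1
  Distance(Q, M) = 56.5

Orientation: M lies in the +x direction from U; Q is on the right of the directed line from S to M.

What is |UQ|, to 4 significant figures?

14.29

U is at the origin; UM is horizontal with |UM| = 54.8 and M in +x, so M = (54.8, 0). US runs at 133.7° with |US| = 33.6, so S = (-23.21, 24.29). Q is determined by |SQ| = 45.1 and |QM| = 56.5 together: it lies at the intersection of circle(S, 45.1) and circle(M, 56.5). With |SM| = 81.71, the foot of the radical line on SM is 33.77 from S and the perpendicular offset is √(45.1² − 33.77²) = 29.90. Taking the right-of-SM solution: Q = (0.1376, -14.29).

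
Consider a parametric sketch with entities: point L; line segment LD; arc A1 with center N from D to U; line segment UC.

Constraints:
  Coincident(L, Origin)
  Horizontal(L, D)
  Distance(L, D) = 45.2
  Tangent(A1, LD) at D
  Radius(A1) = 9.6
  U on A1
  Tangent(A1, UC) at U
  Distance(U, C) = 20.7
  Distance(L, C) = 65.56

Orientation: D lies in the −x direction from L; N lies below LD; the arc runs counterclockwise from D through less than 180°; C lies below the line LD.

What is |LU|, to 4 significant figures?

54.98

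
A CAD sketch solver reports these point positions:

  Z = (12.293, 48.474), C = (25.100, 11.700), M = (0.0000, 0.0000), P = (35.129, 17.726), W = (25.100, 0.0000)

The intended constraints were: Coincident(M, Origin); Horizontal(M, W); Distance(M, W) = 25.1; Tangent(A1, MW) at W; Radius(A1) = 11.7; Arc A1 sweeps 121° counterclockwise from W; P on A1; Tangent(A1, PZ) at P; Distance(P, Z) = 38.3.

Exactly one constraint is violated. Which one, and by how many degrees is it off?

Tangent(A1, PZ) at P — off by 5.60°.

M = (0.00, 0.00) ✓; M.y = 0.00, W.y = 0.00 ✓; |MW| = 25.10 ✓; ∠(CW, WM) = 90.00° ✓; |CW| = 11.70 ✓; bearing(C→P) − bearing(C→W) = 121.0° ✓; |CP| = 11.70 ✓; ∠(CP, PZ) = 84.40° ✗; |PZ| = 38.30 ✓.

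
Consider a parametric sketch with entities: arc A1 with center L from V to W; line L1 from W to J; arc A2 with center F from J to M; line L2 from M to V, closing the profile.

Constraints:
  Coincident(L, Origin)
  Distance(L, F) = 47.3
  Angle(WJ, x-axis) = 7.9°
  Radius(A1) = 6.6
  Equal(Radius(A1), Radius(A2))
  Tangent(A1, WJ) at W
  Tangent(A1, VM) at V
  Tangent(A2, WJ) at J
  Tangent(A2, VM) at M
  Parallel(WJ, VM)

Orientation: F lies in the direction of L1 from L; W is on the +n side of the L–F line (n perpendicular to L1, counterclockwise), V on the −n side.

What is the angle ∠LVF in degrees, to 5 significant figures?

82.057°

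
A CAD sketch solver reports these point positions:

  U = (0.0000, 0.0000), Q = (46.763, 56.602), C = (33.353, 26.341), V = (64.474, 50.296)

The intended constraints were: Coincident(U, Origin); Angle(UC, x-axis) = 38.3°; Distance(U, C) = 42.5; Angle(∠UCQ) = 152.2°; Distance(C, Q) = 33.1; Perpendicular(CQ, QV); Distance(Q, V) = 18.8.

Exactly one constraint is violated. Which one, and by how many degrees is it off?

Perpendicular(CQ, QV) — off by 4.30°.

U = (0.00, 0.00) ✓; UC at 38.30° ✓; |UC| = 42.50 ✓; ∠UCQ = 152.2° ✓; |CQ| = 33.10 ✓; ∠(CQ, QV) = 85.70° ✗; |QV| = 18.80 ✓.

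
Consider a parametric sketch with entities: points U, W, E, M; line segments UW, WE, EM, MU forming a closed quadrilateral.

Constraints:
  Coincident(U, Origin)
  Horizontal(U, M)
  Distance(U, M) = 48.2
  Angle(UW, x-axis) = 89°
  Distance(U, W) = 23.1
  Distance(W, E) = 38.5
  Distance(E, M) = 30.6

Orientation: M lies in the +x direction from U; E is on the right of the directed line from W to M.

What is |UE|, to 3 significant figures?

22.0

U is at the origin; U and M share the same y with |UM| = 48.2 and M in +x, so M = (48.2, 0). UW runs at 89.0° with |UW| = 23.1, so W = (0.403, 23.1). E is determined by |WE| = 38.5 and |EM| = 30.6 together: it lies at the intersection of circle(W, 38.5) and circle(M, 30.6). With |WM| = 53.1, the foot of the radical line on WM is 31.7 from W and the perpendicular offset is √(38.5² − 31.7²) = 21.9. Taking the right-of-WM solution: E = (19.4, -10.4).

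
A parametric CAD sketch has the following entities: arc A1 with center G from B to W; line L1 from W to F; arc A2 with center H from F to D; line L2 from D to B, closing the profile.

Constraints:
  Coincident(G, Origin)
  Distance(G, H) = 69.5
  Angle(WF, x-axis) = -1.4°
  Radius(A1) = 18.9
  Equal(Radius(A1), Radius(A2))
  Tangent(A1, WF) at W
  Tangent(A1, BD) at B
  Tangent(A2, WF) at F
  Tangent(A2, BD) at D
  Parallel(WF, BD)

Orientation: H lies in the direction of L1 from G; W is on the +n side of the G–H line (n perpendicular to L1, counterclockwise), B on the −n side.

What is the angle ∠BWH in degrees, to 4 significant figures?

74.79°

G is at the origin and H lies 69.5 along u from G, so H = 69.5·u = (69.48, -1.698). Tangency of A1 to both parallel lines with radius 18.9 puts W and B at G ± 18.9·n: W = (0.4618, 18.89), B = (-0.4618, -18.89). Then cos ∠BWH = WB·WH / (|WB||WH|), giving 74.79°.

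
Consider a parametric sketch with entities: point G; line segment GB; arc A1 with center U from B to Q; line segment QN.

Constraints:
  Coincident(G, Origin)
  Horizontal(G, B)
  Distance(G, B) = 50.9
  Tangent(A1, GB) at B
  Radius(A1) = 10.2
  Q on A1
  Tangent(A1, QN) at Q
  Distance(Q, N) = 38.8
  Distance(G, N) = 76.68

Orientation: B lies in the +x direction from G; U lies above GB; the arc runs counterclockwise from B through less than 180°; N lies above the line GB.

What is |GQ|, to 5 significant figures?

62.039

G is at the origin; G and B share the same y with |GB| = 50.9 and B on the +x side, so B = (50.900, 0.0000). Since A1 is tangent to GB there, UB ⟂ GB, so U = B + (0, 10.2) = (50.900, 10.200). Since UQ ⟂ QN (tangency), |UN| = √(10.2² + 38.8²) = 40.118 regardless of where Q sits on A1. So N lies on both circle(G, 76.68) and circle(U, 40.118); the above-GB intersection is N = (58.482, 49.595). Q is the foot of the tangent from N: Q = (61.077, 10.882).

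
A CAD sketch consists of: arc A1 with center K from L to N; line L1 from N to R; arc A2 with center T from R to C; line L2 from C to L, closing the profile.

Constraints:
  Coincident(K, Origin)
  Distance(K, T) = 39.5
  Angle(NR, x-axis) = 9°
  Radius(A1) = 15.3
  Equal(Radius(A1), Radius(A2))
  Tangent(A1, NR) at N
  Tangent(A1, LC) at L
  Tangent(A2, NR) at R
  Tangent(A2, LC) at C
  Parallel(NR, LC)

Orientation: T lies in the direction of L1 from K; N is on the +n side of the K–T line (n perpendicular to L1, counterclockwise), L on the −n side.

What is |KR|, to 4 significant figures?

42.36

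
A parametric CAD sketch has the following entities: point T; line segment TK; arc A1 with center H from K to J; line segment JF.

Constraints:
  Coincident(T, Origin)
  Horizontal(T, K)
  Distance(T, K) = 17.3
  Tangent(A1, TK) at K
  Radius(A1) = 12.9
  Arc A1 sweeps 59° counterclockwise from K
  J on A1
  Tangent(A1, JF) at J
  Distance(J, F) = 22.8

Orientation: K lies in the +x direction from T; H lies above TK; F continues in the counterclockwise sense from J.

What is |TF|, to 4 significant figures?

47.68

On A1, K sits at bearing -90° from H; a 59° counterclockwise sweep puts J at bearing -31°, so J = H + 12.9·(cos -31°, sin -31°) = (28.36, 6.256). Tangency of A1 to JF means the radius HJ is perpendicular to JF, so JF runs along (−sin -31°, cos -31°); with |JF| = 22.8, F = (40.10, 25.80). Then |TF| = |F − T| = 47.68.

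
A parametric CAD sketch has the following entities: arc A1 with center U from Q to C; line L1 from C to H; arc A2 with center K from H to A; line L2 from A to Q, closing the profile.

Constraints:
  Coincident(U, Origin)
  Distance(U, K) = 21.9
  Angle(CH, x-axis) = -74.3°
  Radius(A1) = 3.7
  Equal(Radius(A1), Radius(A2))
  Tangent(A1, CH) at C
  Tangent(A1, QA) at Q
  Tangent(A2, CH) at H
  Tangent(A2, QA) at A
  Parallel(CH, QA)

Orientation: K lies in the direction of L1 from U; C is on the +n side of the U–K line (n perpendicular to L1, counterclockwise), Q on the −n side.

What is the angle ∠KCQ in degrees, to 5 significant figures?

80.410°

The slot axis is L1's direction at -74.3°, so u = (cos -74.3°, sin -74.3°) = (0.27060, -0.96269) and n = (−sin -74.3°, cos -74.3°) = (0.96269, 0.27060). U is at the origin and K lies 21.9 along u from U, so K = 21.9·u = (5.9261, -21.083). Tangency of A1 to both parallel lines with radius 3.7 puts C and Q at U ± 3.7·n: C = (3.5620, 1.0012), Q = (-3.5620, -1.0012). Then cos ∠KCQ = CK·CQ / (|CK||CQ|), giving 80.410°.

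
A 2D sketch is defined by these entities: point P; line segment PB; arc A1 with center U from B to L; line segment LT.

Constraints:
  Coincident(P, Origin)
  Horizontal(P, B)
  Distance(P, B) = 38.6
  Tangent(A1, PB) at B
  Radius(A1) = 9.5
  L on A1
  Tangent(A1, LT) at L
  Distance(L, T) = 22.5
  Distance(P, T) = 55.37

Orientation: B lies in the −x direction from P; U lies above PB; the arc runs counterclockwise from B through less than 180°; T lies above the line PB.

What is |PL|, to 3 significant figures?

34.4

Checks: ∠(UB, BP) = 90.00° ✓; |UL| = 9.500 ✓; ∠(UL, LT) = 90.00° ✓; |LT| = 22.50 ✓; |PT| = 55.37 ✓.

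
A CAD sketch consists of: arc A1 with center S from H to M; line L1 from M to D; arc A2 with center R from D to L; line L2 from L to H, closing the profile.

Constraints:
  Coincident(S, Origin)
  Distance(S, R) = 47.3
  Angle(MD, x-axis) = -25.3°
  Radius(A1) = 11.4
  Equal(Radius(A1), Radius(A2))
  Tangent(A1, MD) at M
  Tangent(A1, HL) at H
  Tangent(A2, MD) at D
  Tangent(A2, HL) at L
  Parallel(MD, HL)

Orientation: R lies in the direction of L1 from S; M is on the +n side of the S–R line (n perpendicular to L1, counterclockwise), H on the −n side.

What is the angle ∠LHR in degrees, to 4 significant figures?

13.55°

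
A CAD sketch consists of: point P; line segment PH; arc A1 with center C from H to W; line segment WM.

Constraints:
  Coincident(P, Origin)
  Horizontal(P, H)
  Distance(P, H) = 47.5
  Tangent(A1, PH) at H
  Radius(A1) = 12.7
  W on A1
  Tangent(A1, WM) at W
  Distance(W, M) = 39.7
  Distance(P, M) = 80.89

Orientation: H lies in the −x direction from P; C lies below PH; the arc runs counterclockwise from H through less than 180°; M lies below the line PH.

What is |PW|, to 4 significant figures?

61.38

Checks: |CW| = 12.70 ✓; ∠(CW, WM) = 90.00° ✓; |WM| = 39.70 ✓; |PM| = 80.89 ✓.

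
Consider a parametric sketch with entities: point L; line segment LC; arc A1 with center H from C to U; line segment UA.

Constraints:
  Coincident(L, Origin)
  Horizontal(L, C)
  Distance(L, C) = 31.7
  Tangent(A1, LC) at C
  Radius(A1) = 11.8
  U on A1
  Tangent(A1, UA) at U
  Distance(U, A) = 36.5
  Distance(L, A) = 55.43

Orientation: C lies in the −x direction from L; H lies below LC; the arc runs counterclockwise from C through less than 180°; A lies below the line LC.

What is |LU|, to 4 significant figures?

45.54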